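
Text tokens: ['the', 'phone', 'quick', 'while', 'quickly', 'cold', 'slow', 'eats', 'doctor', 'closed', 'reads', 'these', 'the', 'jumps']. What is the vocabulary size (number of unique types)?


Listing all tokens and tracking unique types:
  Token 1: 'the' -> NEW (unique so far: 1)
  Token 2: 'phone' -> NEW (unique so far: 2)
  Token 3: 'quick' -> NEW (unique so far: 3)
  Token 4: 'while' -> NEW (unique so far: 4)
  Token 5: 'quickly' -> NEW (unique so far: 5)
  Token 6: 'cold' -> NEW (unique so far: 6)
  Token 7: 'slow' -> NEW (unique so far: 7)
  Token 8: 'eats' -> NEW (unique so far: 8)
  Token 9: 'doctor' -> NEW (unique so far: 9)
  Token 10: 'closed' -> NEW (unique so far: 10)
  Token 11: 'reads' -> NEW (unique so far: 11)
  Token 12: 'these' -> NEW (unique so far: 12)
  Token 13: 'the' -> duplicate (unique so far: 12)
  Token 14: 'jumps' -> NEW (unique so far: 13)
Unique types: ('closed', 'cold', 'doctor', 'eats', 'jumps', 'phone', 'quick', 'quickly', 'reads', 'slow', 'the', 'these', 'while')
Vocabulary size: 13

13


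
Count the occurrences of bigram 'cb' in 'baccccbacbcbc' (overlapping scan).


Scanning 'baccccbacbcbc' for bigram 'cb':
  Position 0: 'ba' -> no
  Position 1: 'ac' -> no
  Position 2: 'cc' -> no
  Position 3: 'cc' -> no
  Position 4: 'cc' -> no
  Position 5: 'cb' -> MATCH
  Position 6: 'ba' -> no
  Position 7: 'ac' -> no
  Position 8: 'cb' -> MATCH
  Position 9: 'bc' -> no
  Position 10: 'cb' -> MATCH
  Position 11: 'bc' -> no
Total matches: 3

3


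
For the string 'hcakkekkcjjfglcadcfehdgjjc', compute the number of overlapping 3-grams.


String 'hcakkekkcjjfglcadcfehdgjjc' has length L = 26.
Number of overlapping n-grams = L - n + 1
Substituting: 26 - 3 + 1 = 24

24


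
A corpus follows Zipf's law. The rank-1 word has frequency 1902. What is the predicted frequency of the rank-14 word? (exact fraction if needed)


Zipf's law: freq(rank) = f1 / rank
f1 = 1902, rank = 14
freq = 1902 / 14
GCD(1902, 14) = 2
Simplified: 951/7

951/7


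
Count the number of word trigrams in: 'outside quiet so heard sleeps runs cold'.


Word trigrams from [7] words:
  Trigram 1: (outside quiet so)
  Trigram 2: (quiet so heard)
  Trigram 3: (so heard sleeps)
  Trigram 4: (heard sleeps runs)
  Trigram 5: (sleeps runs cold)
Total word trigrams: 7 - 2 = 5

5


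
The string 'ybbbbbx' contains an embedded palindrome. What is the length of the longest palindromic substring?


Scanning 'ybbbbbx' for palindromic substrings.
Substring at positions 1-5: 'bbbbb'.
Check: reverse('bbbbb') = 'bbbbb' -> palindrome confirmed.
Neighbouring characters ('y' / 'x') break symmetry, so it cannot extend further.
No longer palindromic substring exists; longest length = 5

5


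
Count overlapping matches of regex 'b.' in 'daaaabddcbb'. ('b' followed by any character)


Pattern: b. means 'b' followed by any character.
Scanning 'daaaabddcbb' position-by-position:
  Pos 0: window 'da' -> no
  Pos 1: window 'aa' -> no
  Pos 2: window 'aa' -> no
  Pos 3: window 'aa' -> no
  Pos 4: window 'ab' -> no
  Pos 5: window 'bd' -> MATCH
  Pos 6: window 'dd' -> no
  Pos 7: window 'dc' -> no
  Pos 8: window 'cb' -> no
  Pos 9: window 'bb' -> MATCH
  Pos 10: window 'b' -> no
Total matches: 2

2


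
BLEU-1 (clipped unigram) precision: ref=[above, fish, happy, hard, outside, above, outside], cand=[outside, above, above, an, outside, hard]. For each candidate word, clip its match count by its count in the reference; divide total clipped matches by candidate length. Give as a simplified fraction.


Reference word counts: {'above': 2, 'fish': 1, 'happy': 1, 'hard': 1, 'outside': 2}
Checking each candidate word (with clipping):
  'outside' -> in reference (ref count 2, used 1/2) -> match (matches: 1)
  'above' -> in reference (ref count 2, used 1/2) -> match (matches: 2)
  'above' -> in reference (ref count 2, used 2/2) -> match (matches: 3)
  'an' -> not in reference -> no match (matches: 3)
  'outside' -> in reference (ref count 2, used 2/2) -> match (matches: 4)
  'hard' -> in reference (ref count 1, used 1/1) -> match (matches: 5)
Clipped matches: 5, Candidate length: 6
Precision = 5/6

5/6


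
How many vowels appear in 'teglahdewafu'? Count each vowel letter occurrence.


Scanning each character of 'teglahdewafu':
  Position 1: 't' -> consonant (running count: 0)
  Position 2: 'e' -> vowel (running count: 1)
  Position 3: 'g' -> consonant (running count: 1)
  Position 4: 'l' -> consonant (running count: 1)
  Position 5: 'a' -> vowel (running count: 2)
  Position 6: 'h' -> consonant (running count: 2)
  Position 7: 'd' -> consonant (running count: 2)
  Position 8: 'e' -> vowel (running count: 3)
  Position 9: 'w' -> consonant (running count: 3)
  Position 10: 'a' -> vowel (running count: 4)
  Position 11: 'f' -> consonant (running count: 4)
  Position 12: 'u' -> vowel (running count: 5)
Total vowels: 5

5


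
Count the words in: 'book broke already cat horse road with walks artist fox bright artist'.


Counting words by splitting on spaces:
  Word 1: 'book'
  Word 2: 'broke'
  Word 3: 'already'
  Word 4: 'cat'
  Word 5: 'horse'
  Word 6: 'road'
  Word 7: 'with'
  Word 8: 'walks'
  Word 9: 'artist'
  Word 10: 'fox'
  Word 11: 'bright'
  Word 12: 'artist'
Total words: 12

12


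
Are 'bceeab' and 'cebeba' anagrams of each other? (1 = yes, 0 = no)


Sort characters of 'bceeab': 'abbcee'
Sort characters of 'cebeba': 'abbcee'
Sorted forms match -> they ARE anagrams
Result: 1

1


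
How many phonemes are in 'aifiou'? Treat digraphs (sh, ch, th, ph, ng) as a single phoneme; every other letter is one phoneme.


Parsing 'aifiou' greedily, digraphs first:
  'a' -> vowel phoneme (phonemes so far: 1)
  'i' -> vowel phoneme (phonemes so far: 2)
  'f' -> consonant phoneme (phonemes so far: 3)
  'i' -> vowel phoneme (phonemes so far: 4)
  'o' -> vowel phoneme (phonemes so far: 5)
  'u' -> vowel phoneme (phonemes so far: 6)
Total phonemes: 6

6


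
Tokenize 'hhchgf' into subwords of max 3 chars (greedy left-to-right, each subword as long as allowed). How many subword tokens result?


'hhchgf' has 6 characters.
Chunking with max size 3:
  Chunk 1: 'hhc' (positions 0-2)
  Chunk 2: 'hgf' (positions 3-5)
Total chunks: ceil(6 / 3) = 2

2


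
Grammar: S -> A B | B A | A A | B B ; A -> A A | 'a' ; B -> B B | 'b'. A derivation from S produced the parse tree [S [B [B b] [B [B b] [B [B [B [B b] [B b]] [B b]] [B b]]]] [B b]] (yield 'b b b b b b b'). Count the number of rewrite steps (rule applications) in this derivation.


Every bracketed nonterminal node [X ...] in the tree is produced by exactly one rule application.
Reading the tree off as a leftmost derivation:
  Step 1: S  =>  B B   (applied S -> B B)
  Step 2: B B  =>  B B B   (applied B -> B B)
  Step 3: B B B  =>  b B B   (applied B -> b)
  Step 4: b B B  =>  b B B B   (applied B -> B B)
  Step 5: b B B B  =>  b b B B   (applied B -> b)
  Step 6: b b B B  =>  b b B B B   (applied B -> B B)
  Step 7: b b B B B  =>  b b B B B B   (applied B -> B B)
  Step 8: b b B B B B  =>  b b B B B B B   (applied B -> B B)
  Step 9: b b B B B B B  =>  b b b B B B B   (applied B -> b)
  Step 10: b b b B B B B  =>  b b b b B B B   (applied B -> b)
  Step 11: b b b b B B B  =>  b b b b b B B   (applied B -> b)
  Step 12: b b b b b B B  =>  b b b b b b B   (applied B -> b)
  Step 13: b b b b b b B  =>  b b b b b b b   (applied B -> b)
Final yield: b b b b b b b
Total rewrite steps: 13

13


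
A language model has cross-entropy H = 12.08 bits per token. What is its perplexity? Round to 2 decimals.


Perplexity formula: PP = 2^H
H = 12.08
PP = 2^12.08
Decompose: 2^12.08 = 2^12 * 2^0.08
2^12 = 4096, 2^0.08 ~ 1.0570180
PP ~ 4096 * 1.0570180 = 4329.5457280
Rounded to 2 decimals: 4329.55

4329.55


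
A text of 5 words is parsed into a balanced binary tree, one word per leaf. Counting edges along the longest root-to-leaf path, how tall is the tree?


In a balanced binary tree with n leaves the deepest leaf is ceil(log2(n)) edges below the root.
log2(5) = 2.3219
ceil(2.3219) = 3
height (edges) = 3

3


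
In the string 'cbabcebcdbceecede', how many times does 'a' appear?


Scanning 'cbabcebcdbceecede' for 'a':
  Position 2: 'a' -> MATCH (count: 1)
Total occurrences of 'a': 1

1


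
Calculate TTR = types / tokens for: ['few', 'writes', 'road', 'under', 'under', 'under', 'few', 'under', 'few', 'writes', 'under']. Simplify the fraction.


Tokens: 11
Unique types: ('few', 'road', 'under', 'writes') = 4
TTR = 4/11
Already in lowest terms.

4/11


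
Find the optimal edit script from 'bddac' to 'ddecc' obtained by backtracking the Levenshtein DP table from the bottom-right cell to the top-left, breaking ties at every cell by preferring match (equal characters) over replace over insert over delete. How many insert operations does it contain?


Edit distance = 3. Backtracking from cell (5, 5) with preference match > replace > insert > delete,
then listing the resulting alignment 'bddac' -> 'ddecc' left to right:
  Step 1: replace b->d
  Step 2: keep 'd'
  Step 3: replace d->e
  Step 4: replace a->c
  Step 5: keep 'c'
Total insertions: 0

0


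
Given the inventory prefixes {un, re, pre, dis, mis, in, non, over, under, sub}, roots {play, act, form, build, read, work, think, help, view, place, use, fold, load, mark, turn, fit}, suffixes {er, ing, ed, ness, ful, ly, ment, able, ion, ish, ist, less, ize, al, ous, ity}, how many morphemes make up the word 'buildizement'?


Segmenting 'buildizement' against the inventory:
  'build' -> root (morpheme 1)
  'ize' -> suffix (morpheme 2)
  'ment' -> suffix (morpheme 3)
Total morphemes: 3

3


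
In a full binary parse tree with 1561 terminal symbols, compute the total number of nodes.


Leaf nodes (terminals): 1561
Internal nodes = n - 1 = 1561 - 1 = 1560
Total = leaves + internal = 1561 + 1560 = 3121

3121


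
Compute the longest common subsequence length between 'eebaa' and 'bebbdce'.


DP table for LCS of 'eebaa' and 'bebbdce':
       b  e  b  b  d  c  e
    0  0  0  0  0  0  0  0
  e 0  0  1  1  1  1  1  1
  e 0  0  1  1  1  1  1  2
  b 0  1  1  2  2  2  2  2
  a 0  1  1  2  2  2  2  2
  a 0  1  1  2  2  2  2  2
LCS: 'ee'
LCS length = 2

2


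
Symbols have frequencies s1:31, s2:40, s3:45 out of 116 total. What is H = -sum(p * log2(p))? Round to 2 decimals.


Computing entropy H = -sum(p_i * log2(p_i)):
  s1: p = 31/116 = 0.2672, -p*log2(p) = 0.5088
  s2: p = 40/116 = 0.3448, -p*log2(p) = 0.5297
  s3: p = 45/116 = 0.3879, -p*log2(p) = 0.5300
H = sum of terms = 1.5685
Rounded to 2 decimals: 1.57

1.57


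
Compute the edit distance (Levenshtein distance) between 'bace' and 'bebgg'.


Building DP table for s1='bace' (len 4) and s2='bebgg' (len 5):
       b  e  b  g  g
    0  1  2  3  4  5
  b 1  0  1  2  3  4
  a 2  1  1  2  3  4
  c 3  2  2  2  3  4
  e 4  3  2  3  3  4
Edit distance = dp[4][5] = 4

4


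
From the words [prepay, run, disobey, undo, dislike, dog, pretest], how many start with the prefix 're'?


Checking each word for prefix 're':
  'prepay' -> no (count: 0)
  'run' -> no (count: 0)
  'disobey' -> no (count: 0)
  'undo' -> no (count: 0)
  'dislike' -> no (count: 0)
  'dog' -> no (count: 0)
  'pretest' -> no (count: 0)
Total with prefix 're': 0

0


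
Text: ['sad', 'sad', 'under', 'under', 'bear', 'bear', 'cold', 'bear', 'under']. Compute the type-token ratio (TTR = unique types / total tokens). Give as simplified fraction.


Tokens: 9
Unique types: ('bear', 'cold', 'sad', 'under') = 4
TTR = 4/9
Already in lowest terms.

4/9


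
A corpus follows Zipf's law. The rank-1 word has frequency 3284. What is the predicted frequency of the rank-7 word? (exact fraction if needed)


Zipf's law: freq(rank) = f1 / rank
f1 = 3284, rank = 7
freq = 3284 / 7
GCD(3284, 7) = 1
Simplified: 3284/7

3284/7


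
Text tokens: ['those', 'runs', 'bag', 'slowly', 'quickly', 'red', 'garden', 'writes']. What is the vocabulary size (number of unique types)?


Listing all tokens and tracking unique types:
  Token 1: 'those' -> NEW (unique so far: 1)
  Token 2: 'runs' -> NEW (unique so far: 2)
  Token 3: 'bag' -> NEW (unique so far: 3)
  Token 4: 'slowly' -> NEW (unique so far: 4)
  Token 5: 'quickly' -> NEW (unique so far: 5)
  Token 6: 'red' -> NEW (unique so far: 6)
  Token 7: 'garden' -> NEW (unique so far: 7)
  Token 8: 'writes' -> NEW (unique so far: 8)
Unique types: ('bag', 'garden', 'quickly', 'red', 'runs', 'slowly', 'those', 'writes')
Vocabulary size: 8

8


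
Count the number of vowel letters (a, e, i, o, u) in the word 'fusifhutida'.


Scanning each character of 'fusifhutida':
  Position 1: 'f' -> consonant (running count: 0)
  Position 2: 'u' -> vowel (running count: 1)
  Position 3: 's' -> consonant (running count: 1)
  Position 4: 'i' -> vowel (running count: 2)
  Position 5: 'f' -> consonant (running count: 2)
  Position 6: 'h' -> consonant (running count: 2)
  Position 7: 'u' -> vowel (running count: 3)
  Position 8: 't' -> consonant (running count: 3)
  Position 9: 'i' -> vowel (running count: 4)
  Position 10: 'd' -> consonant (running count: 4)
  Position 11: 'a' -> vowel (running count: 5)
Total vowels: 5

5


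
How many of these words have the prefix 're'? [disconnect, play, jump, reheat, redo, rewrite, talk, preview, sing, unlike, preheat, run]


Checking each word for prefix 're':
  'disconnect' -> no (count: 0)
  'play' -> no (count: 0)
  'jump' -> no (count: 0)
  'reheat' -> YES, starts with 're' (count: 1)
  'redo' -> YES, starts with 're' (count: 2)
  'rewrite' -> YES, starts with 're' (count: 3)
  'talk' -> no (count: 3)
  'preview' -> no (count: 3)
  'sing' -> no (count: 3)
  'unlike' -> no (count: 3)
  'preheat' -> no (count: 3)
  'run' -> no (count: 3)
Total with prefix 're': 3

3


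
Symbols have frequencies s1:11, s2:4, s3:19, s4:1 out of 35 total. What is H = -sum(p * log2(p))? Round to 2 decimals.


Computing entropy H = -sum(p_i * log2(p_i)):
  s1: p = 11/35 = 0.3143, -p*log2(p) = 0.5248
  s2: p = 4/35 = 0.1143, -p*log2(p) = 0.3576
  s3: p = 19/35 = 0.5429, -p*log2(p) = 0.4785
  s4: p = 1/35 = 0.0286, -p*log2(p) = 0.1466
H = sum of terms = 1.5075
Rounded to 2 decimals: 1.51

1.51


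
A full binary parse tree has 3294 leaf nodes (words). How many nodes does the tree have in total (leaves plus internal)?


Leaf nodes (terminals): 3294
Internal nodes = n - 1 = 3294 - 1 = 3293
Total = leaves + internal = 3294 + 3293 = 6587

6587


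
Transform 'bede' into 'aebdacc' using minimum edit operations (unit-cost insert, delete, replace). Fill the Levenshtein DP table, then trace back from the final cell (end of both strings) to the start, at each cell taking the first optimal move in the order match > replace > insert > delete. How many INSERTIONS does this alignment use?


Edit distance = 5. Backtracking from cell (4, 7) with preference match > replace > insert > delete,
then listing the resulting alignment 'bede' -> 'aebdacc' left to right:
  Step 1: replace b->a
  Step 2: keep 'e'
  Step 3: insert 'b' [insertion #1]
  Step 4: keep 'd'
  Step 5: insert 'a' [insertion #2]
  Step 6: insert 'c' [insertion #3]
  Step 7: replace e->c
Total insertions: 3

3


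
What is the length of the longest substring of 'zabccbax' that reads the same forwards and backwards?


Scanning 'zabccbax' for palindromic substrings.
Substring at positions 1-6: 'abccba'.
Check: reverse('abccba') = 'abccba' -> palindrome confirmed.
Neighbouring characters ('z' / 'x') break symmetry, so it cannot extend further.
No longer palindromic substring exists; longest length = 6

6


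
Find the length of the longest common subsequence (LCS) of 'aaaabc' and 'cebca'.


DP table for LCS of 'aaaabc' and 'cebca':
       c  e  b  c  a
    0  0  0  0  0  0
  a 0  0  0  0  0  1
  a 0  0  0  0  0  1
  a 0  0  0  0  0  1
  a 0  0  0  0  0  1
  b 0  0  0  1  1  1
  c 0  1  1  1  2  2
LCS: 'bc'
LCS length = 2

2


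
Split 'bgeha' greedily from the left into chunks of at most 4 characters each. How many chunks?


'bgeha' has 5 characters.
Chunking with max size 4:
  Chunk 1: 'bgeh' (positions 0-3)
  Chunk 2: 'a' (positions 4-4)
Total chunks: ceil(5 / 4) = 2

2


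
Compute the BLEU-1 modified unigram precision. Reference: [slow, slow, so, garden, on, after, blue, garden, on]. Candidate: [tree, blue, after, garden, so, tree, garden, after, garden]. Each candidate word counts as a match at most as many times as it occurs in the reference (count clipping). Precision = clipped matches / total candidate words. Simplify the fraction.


Reference word counts: {'after': 1, 'blue': 1, 'garden': 2, 'on': 2, 'slow': 2, 'so': 1}
Checking each candidate word (with clipping):
  'tree' -> not in reference -> no match (matches: 0)
  'blue' -> in reference (ref count 1, used 1/1) -> match (matches: 1)
  'after' -> in reference (ref count 1, used 1/1) -> match (matches: 2)
  'garden' -> in reference (ref count 2, used 1/2) -> match (matches: 3)
  'so' -> in reference (ref count 1, used 1/1) -> match (matches: 4)
  'tree' -> not in reference -> no match (matches: 4)
  'garden' -> in reference (ref count 2, used 2/2) -> match (matches: 5)
  'after' -> ref count 1 already used up (1/1) -> clipped, no match (matches: 5)
  'garden' -> ref count 2 already used up (2/2) -> clipped, no match (matches: 5)
Clipped matches: 5, Candidate length: 9
Precision = 5/9

5/9


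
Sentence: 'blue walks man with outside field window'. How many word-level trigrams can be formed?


Word trigrams from [7] words:
  Trigram 1: (blue walks man)
  Trigram 2: (walks man with)
  Trigram 3: (man with outside)
  Trigram 4: (with outside field)
  Trigram 5: (outside field window)
Total word trigrams: 7 - 2 = 5

5


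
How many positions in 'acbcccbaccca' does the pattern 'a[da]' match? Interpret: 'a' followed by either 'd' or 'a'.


Pattern: a[da] means 'a' followed by either 'd' or 'a'.
Scanning 'acbcccbaccca' position-by-position:
  Pos 0: window 'ac' -> no
  Pos 1: window 'cb' -> no
  Pos 2: window 'bc' -> no
  Pos 3: window 'cc' -> no
  Pos 4: window 'cc' -> no
  Pos 5: window 'cb' -> no
  Pos 6: window 'ba' -> no
  Pos 7: window 'ac' -> no
  Pos 8: window 'cc' -> no
  Pos 9: window 'cc' -> no
  Pos 10: window 'ca' -> no
  Pos 11: window 'a' -> no
Total matches: 0

0


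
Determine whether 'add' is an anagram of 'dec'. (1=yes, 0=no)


Sort characters of 'add': 'add'
Sort characters of 'dec': 'cde'
Sorted forms differ -> they are NOT anagrams
Result: 0

0


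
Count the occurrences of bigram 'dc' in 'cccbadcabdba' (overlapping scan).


Scanning 'cccbadcabdba' for bigram 'dc':
  Position 0: 'cc' -> no
  Position 1: 'cc' -> no
  Position 2: 'cb' -> no
  Position 3: 'ba' -> no
  Position 4: 'ad' -> no
  Position 5: 'dc' -> MATCH
  Position 6: 'ca' -> no
  Position 7: 'ab' -> no
  Position 8: 'bd' -> no
  Position 9: 'db' -> no
  Position 10: 'ba' -> no
Total matches: 1

1


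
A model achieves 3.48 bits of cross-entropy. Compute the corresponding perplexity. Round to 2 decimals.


Perplexity formula: PP = 2^H
H = 3.48
PP = 2^3.48
Decompose: 2^3.48 = 2^3 * 2^0.48
2^3 = 8, 2^0.48 ~ 1.3947437
PP ~ 8 * 1.3947437 = 11.1579496
Rounded to 2 decimals: 11.16

11.16


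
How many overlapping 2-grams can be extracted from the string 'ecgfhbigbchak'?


String 'ecgfhbigbchak' has length L = 13.
Number of overlapping n-grams = L - n + 1
Substituting: 13 - 2 + 1 = 12

12


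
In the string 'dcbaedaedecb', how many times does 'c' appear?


Scanning 'dcbaedaedecb' for 'c':
  Position 1: 'c' -> MATCH (count: 1)
  Position 10: 'c' -> MATCH (count: 2)
Total occurrences of 'c': 2

2


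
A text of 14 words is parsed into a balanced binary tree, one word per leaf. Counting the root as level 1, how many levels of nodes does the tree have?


In a balanced binary tree with n leaves the deepest leaf is ceil(log2(n)) edges below the root,
so counting node levels inclusive of root and leaves gives ceil(log2(n)) + 1 levels.
log2(14) = 3.8074
ceil(3.8074) = 4
levels = 4 + 1 = 5

5


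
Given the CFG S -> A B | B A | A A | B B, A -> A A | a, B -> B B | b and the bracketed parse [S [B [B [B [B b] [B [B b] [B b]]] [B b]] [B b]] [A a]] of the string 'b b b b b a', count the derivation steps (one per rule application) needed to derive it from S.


Every bracketed nonterminal node [X ...] in the tree is produced by exactly one rule application.
Reading the tree off as a leftmost derivation:
  Step 1: S  =>  B A   (applied S -> B A)
  Step 2: B A  =>  B B A   (applied B -> B B)
  Step 3: B B A  =>  B B B A   (applied B -> B B)
  Step 4: B B B A  =>  B B B B A   (applied B -> B B)
  Step 5: B B B B A  =>  b B B B A   (applied B -> b)
  Step 6: b B B B A  =>  b B B B B A   (applied B -> B B)
  Step 7: b B B B B A  =>  b b B B B A   (applied B -> b)
  Step 8: b b B B B A  =>  b b b B B A   (applied B -> b)
  Step 9: b b b B B A  =>  b b b b B A   (applied B -> b)
  Step 10: b b b b B A  =>  b b b b b A   (applied B -> b)
  Step 11: b b b b b A  =>  b b b b b a   (applied A -> a)
Final yield: b b b b b a
Total rewrite steps: 11

11


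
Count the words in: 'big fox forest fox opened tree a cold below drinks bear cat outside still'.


Counting words by splitting on spaces:
  Word 1: 'big'
  Word 2: 'fox'
  Word 3: 'forest'
  Word 4: 'fox'
  Word 5: 'opened'
  Word 6: 'tree'
  Word 7: 'a'
  Word 8: 'cold'
  Word 9: 'below'
  Word 10: 'drinks'
  Word 11: 'bear'
  Word 12: 'cat'
  Word 13: 'outside'
  Word 14: 'still'
Total words: 14

14


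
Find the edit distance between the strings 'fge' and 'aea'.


Building DP table for s1='fge' (len 3) and s2='aea' (len 3):
       a  e  a
    0  1  2  3
  f 1  1  2  3
  g 2  2  2  3
  e 3  3  2  3
Edit distance = dp[3][3] = 3

3


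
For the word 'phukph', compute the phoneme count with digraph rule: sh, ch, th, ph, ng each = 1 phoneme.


Parsing 'phukph' greedily, digraphs first:
  'ph' -> digraph (1 consonant phoneme) (phonemes so far: 1)
  'u' -> vowel phoneme (phonemes so far: 2)
  'k' -> consonant phoneme (phonemes so far: 3)
  'ph' -> digraph (1 consonant phoneme) (phonemes so far: 4)
Total phonemes: 4

4


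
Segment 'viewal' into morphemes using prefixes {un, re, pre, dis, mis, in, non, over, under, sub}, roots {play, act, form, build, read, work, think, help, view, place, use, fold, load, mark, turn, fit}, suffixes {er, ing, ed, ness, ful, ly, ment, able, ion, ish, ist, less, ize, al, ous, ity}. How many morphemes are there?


Segmenting 'viewal' against the inventory:
  'view' -> root (morpheme 1)
  'al' -> suffix (morpheme 2)
Total morphemes: 2

2


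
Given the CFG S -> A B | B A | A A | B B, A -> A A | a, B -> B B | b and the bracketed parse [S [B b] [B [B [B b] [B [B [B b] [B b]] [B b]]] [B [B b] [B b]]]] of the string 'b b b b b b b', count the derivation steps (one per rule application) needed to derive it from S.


Every bracketed nonterminal node [X ...] in the tree is produced by exactly one rule application.
Reading the tree off as a leftmost derivation:
  Step 1: S  =>  B B   (applied S -> B B)
  Step 2: B B  =>  b B   (applied B -> b)
  Step 3: b B  =>  b B B   (applied B -> B B)
  Step 4: b B B  =>  b B B B   (applied B -> B B)
  Step 5: b B B B  =>  b b B B   (applied B -> b)
  Step 6: b b B B  =>  b b B B B   (applied B -> B B)
  Step 7: b b B B B  =>  b b B B B B   (applied B -> B B)
  Step 8: b b B B B B  =>  b b b B B B   (applied B -> b)
  Step 9: b b b B B B  =>  b b b b B B   (applied B -> b)
  Step 10: b b b b B B  =>  b b b b b B   (applied B -> b)
  Step 11: b b b b b B  =>  b b b b b B B   (applied B -> B B)
  Step 12: b b b b b B B  =>  b b b b b b B   (applied B -> b)
  Step 13: b b b b b b B  =>  b b b b b b b   (applied B -> b)
Final yield: b b b b b b b
Total rewrite steps: 13

13


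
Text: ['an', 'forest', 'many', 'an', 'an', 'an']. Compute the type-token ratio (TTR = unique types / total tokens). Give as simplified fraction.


Tokens: 6
Unique types: ('an', 'forest', 'many') = 3
TTR = 3/6
Simplify: divide both by 3 -> 1/2
TTR = 1/2

1/2


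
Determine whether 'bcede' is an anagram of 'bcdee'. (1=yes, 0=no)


Sort characters of 'bcede': 'bcdee'
Sort characters of 'bcdee': 'bcdee'
Sorted forms match -> they ARE anagrams
Result: 1

1


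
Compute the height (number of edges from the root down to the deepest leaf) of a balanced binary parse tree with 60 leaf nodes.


In a balanced binary tree with n leaves the deepest leaf is ceil(log2(n)) edges below the root.
log2(60) = 5.9069
ceil(5.9069) = 6
height (edges) = 6

6


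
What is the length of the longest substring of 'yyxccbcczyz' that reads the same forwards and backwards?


Scanning 'yyxccbcczyz' for palindromic substrings.
Substring at positions 3-7: 'ccbcc'.
Check: reverse('ccbcc') = 'ccbcc' -> palindrome confirmed.
Neighbouring characters ('x' / 'z') break symmetry, so it cannot extend further.
No longer palindromic substring exists; longest length = 5

5


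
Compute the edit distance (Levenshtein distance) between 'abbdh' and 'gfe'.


Building DP table for s1='abbdh' (len 5) and s2='gfe' (len 3):
       g  f  e
    0  1  2  3
  a 1  1  2  3
  b 2  2  2  3
  b 3  3  3  3
  d 4  4  4  4
  h 5  5  5  5
Edit distance = dp[5][3] = 5

5


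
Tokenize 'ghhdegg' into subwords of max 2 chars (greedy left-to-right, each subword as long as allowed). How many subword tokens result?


'ghhdegg' has 7 characters.
Chunking with max size 2:
  Chunk 1: 'gh' (positions 0-1)
  Chunk 2: 'hd' (positions 2-3)
  Chunk 3: 'eg' (positions 4-5)
  Chunk 4: 'g' (positions 6-6)
Total chunks: ceil(7 / 2) = 4

4


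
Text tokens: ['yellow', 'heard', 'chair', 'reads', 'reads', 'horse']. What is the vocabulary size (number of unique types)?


Listing all tokens and tracking unique types:
  Token 1: 'yellow' -> NEW (unique so far: 1)
  Token 2: 'heard' -> NEW (unique so far: 2)
  Token 3: 'chair' -> NEW (unique so far: 3)
  Token 4: 'reads' -> NEW (unique so far: 4)
  Token 5: 'reads' -> duplicate (unique so far: 4)
  Token 6: 'horse' -> NEW (unique so far: 5)
Unique types: ('chair', 'heard', 'horse', 'reads', 'yellow')
Vocabulary size: 5

5


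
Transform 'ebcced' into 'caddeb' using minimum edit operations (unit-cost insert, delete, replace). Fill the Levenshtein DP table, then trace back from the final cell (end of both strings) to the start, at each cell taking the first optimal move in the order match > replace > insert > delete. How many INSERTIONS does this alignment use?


Edit distance = 5. Backtracking from cell (6, 6) with preference match > replace > insert > delete,
then listing the resulting alignment 'ebcced' -> 'caddeb' left to right:
  Step 1: replace e->c
  Step 2: replace b->a
  Step 3: replace c->d
  Step 4: replace c->d
  Step 5: keep 'e'
  Step 6: replace d->b
Total insertions: 0

0


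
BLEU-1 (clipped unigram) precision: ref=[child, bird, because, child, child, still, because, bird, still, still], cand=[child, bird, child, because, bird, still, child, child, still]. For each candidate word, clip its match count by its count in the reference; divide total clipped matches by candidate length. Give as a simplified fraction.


Reference word counts: {'because': 2, 'bird': 2, 'child': 3, 'still': 3}
Checking each candidate word (with clipping):
  'child' -> in reference (ref count 3, used 1/3) -> match (matches: 1)
  'bird' -> in reference (ref count 2, used 1/2) -> match (matches: 2)
  'child' -> in reference (ref count 3, used 2/3) -> match (matches: 3)
  'because' -> in reference (ref count 2, used 1/2) -> match (matches: 4)
  'bird' -> in reference (ref count 2, used 2/2) -> match (matches: 5)
  'still' -> in reference (ref count 3, used 1/3) -> match (matches: 6)
  'child' -> in reference (ref count 3, used 3/3) -> match (matches: 7)
  'child' -> ref count 3 already used up (3/3) -> clipped, no match (matches: 7)
  'still' -> in reference (ref count 3, used 2/3) -> match (matches: 8)
Clipped matches: 8, Candidate length: 9
Precision = 8/9

8/9


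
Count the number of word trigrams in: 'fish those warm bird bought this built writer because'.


Word trigrams from [9] words:
  Trigram 1: (fish those warm)
  Trigram 2: (those warm bird)
  Trigram 3: (warm bird bought)
  Trigram 4: (bird bought this)
  Trigram 5: (bought this built)
  Trigram 6: (this built writer)
  Trigram 7: (built writer because)
Total word trigrams: 9 - 2 = 7

7


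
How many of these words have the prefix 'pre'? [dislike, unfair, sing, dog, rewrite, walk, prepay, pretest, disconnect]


Checking each word for prefix 'pre':
  'dislike' -> no (count: 0)
  'unfair' -> no (count: 0)
  'sing' -> no (count: 0)
  'dog' -> no (count: 0)
  'rewrite' -> no (count: 0)
  'walk' -> no (count: 0)
  'prepay' -> YES, starts with 'pre' (count: 1)
  'pretest' -> YES, starts with 'pre' (count: 2)
  'disconnect' -> no (count: 2)
Total with prefix 'pre': 2

2


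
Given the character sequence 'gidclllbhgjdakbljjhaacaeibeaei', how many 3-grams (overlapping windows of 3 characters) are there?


String 'gidclllbhgjdakbljjhaacaeibeaei' has length L = 30.
Number of overlapping n-grams = L - n + 1
Substituting: 30 - 3 + 1 = 28

28


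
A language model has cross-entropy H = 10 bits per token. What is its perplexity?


Perplexity formula: PP = 2^H
H = 10
PP = 2^10
PP = 2^10 = 1024

1024


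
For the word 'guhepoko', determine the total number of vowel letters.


Scanning each character of 'guhepoko':
  Position 1: 'g' -> consonant (running count: 0)
  Position 2: 'u' -> vowel (running count: 1)
  Position 3: 'h' -> consonant (running count: 1)
  Position 4: 'e' -> vowel (running count: 2)
  Position 5: 'p' -> consonant (running count: 2)
  Position 6: 'o' -> vowel (running count: 3)
  Position 7: 'k' -> consonant (running count: 3)
  Position 8: 'o' -> vowel (running count: 4)
Total vowels: 4

4


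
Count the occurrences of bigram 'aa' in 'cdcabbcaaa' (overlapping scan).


Scanning 'cdcabbcaaa' for bigram 'aa':
  Position 0: 'cd' -> no
  Position 1: 'dc' -> no
  Position 2: 'ca' -> no
  Position 3: 'ab' -> no
  Position 4: 'bb' -> no
  Position 5: 'bc' -> no
  Position 6: 'ca' -> no
  Position 7: 'aa' -> MATCH
  Position 8: 'aa' -> MATCH
Total matches: 2

2


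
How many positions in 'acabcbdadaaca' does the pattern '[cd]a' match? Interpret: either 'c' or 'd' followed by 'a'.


Pattern: [cd]a means either 'c' or 'd' followed by 'a'.
Scanning 'acabcbdadaaca' position-by-position:
  Pos 0: window 'ac' -> no
  Pos 1: window 'ca' -> MATCH
  Pos 2: window 'ab' -> no
  Pos 3: window 'bc' -> no
  Pos 4: window 'cb' -> no
  Pos 5: window 'bd' -> no
  Pos 6: window 'da' -> MATCH
  Pos 7: window 'ad' -> no
  Pos 8: window 'da' -> MATCH
  Pos 9: window 'aa' -> no
  Pos 10: window 'ac' -> no
  Pos 11: window 'ca' -> MATCH
  Pos 12: window 'a' -> no
Total matches: 4

4


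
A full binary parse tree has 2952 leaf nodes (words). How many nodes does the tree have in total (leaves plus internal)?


Leaf nodes (terminals): 2952
Internal nodes = n - 1 = 2952 - 1 = 2951
Total = leaves + internal = 2952 + 2951 = 5903

5903


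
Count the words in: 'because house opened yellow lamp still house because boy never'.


Counting words by splitting on spaces:
  Word 1: 'because'
  Word 2: 'house'
  Word 3: 'opened'
  Word 4: 'yellow'
  Word 5: 'lamp'
  Word 6: 'still'
  Word 7: 'house'
  Word 8: 'because'
  Word 9: 'boy'
  Word 10: 'never'
Total words: 10

10


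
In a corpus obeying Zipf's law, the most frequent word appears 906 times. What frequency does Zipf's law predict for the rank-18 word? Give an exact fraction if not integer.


Zipf's law: freq(rank) = f1 / rank
f1 = 906, rank = 18
freq = 906 / 18
GCD(906, 18) = 6
Simplified: 151/3

151/3


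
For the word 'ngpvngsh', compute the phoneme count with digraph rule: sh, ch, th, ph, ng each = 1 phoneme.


Parsing 'ngpvngsh' greedily, digraphs first:
  'ng' -> digraph (1 consonant phoneme) (phonemes so far: 1)
  'p' -> consonant phoneme (phonemes so far: 2)
  'v' -> consonant phoneme (phonemes so far: 3)
  'ng' -> digraph (1 consonant phoneme) (phonemes so far: 4)
  'sh' -> digraph (1 consonant phoneme) (phonemes so far: 5)
Total phonemes: 5

5


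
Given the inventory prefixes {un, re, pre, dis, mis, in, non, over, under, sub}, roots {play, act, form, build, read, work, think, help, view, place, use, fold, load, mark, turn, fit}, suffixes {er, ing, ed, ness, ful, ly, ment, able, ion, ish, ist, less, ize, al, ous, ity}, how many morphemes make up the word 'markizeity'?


Segmenting 'markizeity' against the inventory:
  'mark' -> root (morpheme 1)
  'ize' -> suffix (morpheme 2)
  'ity' -> suffix (morpheme 3)
Total morphemes: 3

3


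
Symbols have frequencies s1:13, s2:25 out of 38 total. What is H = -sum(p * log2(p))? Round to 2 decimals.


Computing entropy H = -sum(p_i * log2(p_i)):
  s1: p = 13/38 = 0.3421, -p*log2(p) = 0.5294
  s2: p = 25/38 = 0.6579, -p*log2(p) = 0.3974
H = sum of terms = 0.9268
Rounded to 2 decimals: 0.93

0.93


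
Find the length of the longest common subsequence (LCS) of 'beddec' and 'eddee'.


DP table for LCS of 'beddec' and 'eddee':
       e  d  d  e  e
    0  0  0  0  0  0
  b 0  0  0  0  0  0
  e 0  1  1  1  1  1
  d 0  1  2  2  2  2
  d 0  1  2  3  3  3
  e 0  1  2  3  4  4
  c 0  1  2  3  4  4
LCS: 'edde'
LCS length = 4

4


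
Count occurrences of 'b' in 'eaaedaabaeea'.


Scanning 'eaaedaabaeea' for 'b':
  Position 7: 'b' -> MATCH (count: 1)
Total occurrences of 'b': 1

1


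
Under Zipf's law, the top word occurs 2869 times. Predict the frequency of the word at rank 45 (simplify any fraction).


Zipf's law: freq(rank) = f1 / rank
f1 = 2869, rank = 45
freq = 2869 / 45
GCD(2869, 45) = 1
Simplified: 2869/45

2869/45


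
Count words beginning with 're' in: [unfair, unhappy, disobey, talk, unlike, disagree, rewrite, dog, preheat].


Checking each word for prefix 're':
  'unfair' -> no (count: 0)
  'unhappy' -> no (count: 0)
  'disobey' -> no (count: 0)
  'talk' -> no (count: 0)
  'unlike' -> no (count: 0)
  'disagree' -> no (count: 0)
  'rewrite' -> YES, starts with 're' (count: 1)
  'dog' -> no (count: 1)
  'preheat' -> no (count: 1)
Total with prefix 're': 1

1


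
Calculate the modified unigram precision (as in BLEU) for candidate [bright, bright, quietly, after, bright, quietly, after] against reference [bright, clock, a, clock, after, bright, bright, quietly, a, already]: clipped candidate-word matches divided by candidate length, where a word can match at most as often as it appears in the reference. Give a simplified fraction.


Reference word counts: {'a': 2, 'after': 1, 'already': 1, 'bright': 3, 'clock': 2, 'quietly': 1}
Checking each candidate word (with clipping):
  'bright' -> in reference (ref count 3, used 1/3) -> match (matches: 1)
  'bright' -> in reference (ref count 3, used 2/3) -> match (matches: 2)
  'quietly' -> in reference (ref count 1, used 1/1) -> match (matches: 3)
  'after' -> in reference (ref count 1, used 1/1) -> match (matches: 4)
  'bright' -> in reference (ref count 3, used 3/3) -> match (matches: 5)
  'quietly' -> ref count 1 already used up (1/1) -> clipped, no match (matches: 5)
  'after' -> ref count 1 already used up (1/1) -> clipped, no match (matches: 5)
Clipped matches: 5, Candidate length: 7
Precision = 5/7

5/7


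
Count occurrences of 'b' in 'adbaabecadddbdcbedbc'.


Scanning 'adbaabecadddbdcbedbc' for 'b':
  Position 2: 'b' -> MATCH (count: 1)
  Position 5: 'b' -> MATCH (count: 2)
  Position 12: 'b' -> MATCH (count: 3)
  Position 15: 'b' -> MATCH (count: 4)
  Position 18: 'b' -> MATCH (count: 5)
Total occurrences of 'b': 5

5


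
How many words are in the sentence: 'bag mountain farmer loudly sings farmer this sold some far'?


Counting words by splitting on spaces:
  Word 1: 'bag'
  Word 2: 'mountain'
  Word 3: 'farmer'
  Word 4: 'loudly'
  Word 5: 'sings'
  Word 6: 'farmer'
  Word 7: 'this'
  Word 8: 'sold'
  Word 9: 'some'
  Word 10: 'far'
Total words: 10

10


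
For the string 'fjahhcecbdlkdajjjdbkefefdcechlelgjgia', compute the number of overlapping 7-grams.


String 'fjahhcecbdlkdajjjdbkefefdcechlelgjgia' has length L = 37.
Number of overlapping n-grams = L - n + 1
Substituting: 37 - 7 + 1 = 31

31


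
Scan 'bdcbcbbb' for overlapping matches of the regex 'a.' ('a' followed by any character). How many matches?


Pattern: a. means 'a' followed by any character.
Scanning 'bdcbcbbb' position-by-position:
  Pos 0: window 'bd' -> no
  Pos 1: window 'dc' -> no
  Pos 2: window 'cb' -> no
  Pos 3: window 'bc' -> no
  Pos 4: window 'cb' -> no
  Pos 5: window 'bb' -> no
  Pos 6: window 'bb' -> no
  Pos 7: window 'b' -> no
Total matches: 0

0


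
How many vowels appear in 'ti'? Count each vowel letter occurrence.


Scanning each character of 'ti':
  Position 1: 't' -> consonant (running count: 0)
  Position 2: 'i' -> vowel (running count: 1)
Total vowels: 1

1


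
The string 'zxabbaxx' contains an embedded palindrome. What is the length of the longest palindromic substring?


Scanning 'zxabbaxx' for palindromic substrings.
Substring at positions 1-6: 'xabbax'.
Check: reverse('xabbax') = 'xabbax' -> palindrome confirmed.
Neighbouring characters ('z' / 'x') break symmetry, so it cannot extend further.
No longer palindromic substring exists; longest length = 6

6


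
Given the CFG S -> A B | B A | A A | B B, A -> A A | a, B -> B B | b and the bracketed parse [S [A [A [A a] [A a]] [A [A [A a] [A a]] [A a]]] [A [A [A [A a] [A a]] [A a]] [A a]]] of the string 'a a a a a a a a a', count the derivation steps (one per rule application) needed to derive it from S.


Every bracketed nonterminal node [X ...] in the tree is produced by exactly one rule application.
Reading the tree off as a leftmost derivation:
  Step 1: S  =>  A A   (applied S -> A A)
  Step 2: A A  =>  A A A   (applied A -> A A)
  Step 3: A A A  =>  A A A A   (applied A -> A A)
  Step 4: A A A A  =>  a A A A   (applied A -> a)
  Step 5: a A A A  =>  a a A A   (applied A -> a)
  Step 6: a a A A  =>  a a A A A   (applied A -> A A)
  Step 7: a a A A A  =>  a a A A A A   (applied A -> A A)
  Step 8: a a A A A A  =>  a a a A A A   (applied A -> a)
  Step 9: a a a A A A  =>  a a a a A A   (applied A -> a)
  Step 10: a a a a A A  =>  a a a a a A   (applied A -> a)
  Step 11: a a a a a A  =>  a a a a a A A   (applied A -> A A)
  Step 12: a a a a a A A  =>  a a a a a A A A   (applied A -> A A)
  Step 13: a a a a a A A A  =>  a a a a a A A A A   (applied A -> A A)
  Step 14: a a a a a A A A A  =>  a a a a a a A A A   (applied A -> a)
  Step 15: a a a a a a A A A  =>  a a a a a a a A A   (applied A -> a)
  Step 16: a a a a a a a A A  =>  a a a a a a a a A   (applied A -> a)
  Step 17: a a a a a a a a A  =>  a a a a a a a a a   (applied A -> a)
Final yield: a a a a a a a a a
Total rewrite steps: 17

17


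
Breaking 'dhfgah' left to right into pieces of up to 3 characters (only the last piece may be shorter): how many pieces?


'dhfgah' has 6 characters.
Chunking with max size 3:
  Chunk 1: 'dhf' (positions 0-2)
  Chunk 2: 'gah' (positions 3-5)
Total chunks: ceil(6 / 3) = 2

2


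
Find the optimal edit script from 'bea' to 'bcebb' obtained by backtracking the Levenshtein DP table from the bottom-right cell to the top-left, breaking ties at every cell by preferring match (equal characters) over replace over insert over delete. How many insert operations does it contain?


Edit distance = 3. Backtracking from cell (3, 5) with preference match > replace > insert > delete,
then listing the resulting alignment 'bea' -> 'bcebb' left to right:
  Step 1: keep 'b'
  Step 2: insert 'c' [insertion #1]
  Step 3: keep 'e'
  Step 4: insert 'b' [insertion #2]
  Step 5: replace a->b
Total insertions: 2

2


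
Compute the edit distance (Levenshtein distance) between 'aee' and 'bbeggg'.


Building DP table for s1='aee' (len 3) and s2='bbeggg' (len 6):
       b  b  e  g  g  g
    0  1  2  3  4  5  6
  a 1  1  2  3  4  5  6
  e 2  2  2  2  3  4  5
  e 3  3  3  2  3  4  5
Edit distance = dp[3][6] = 5

5


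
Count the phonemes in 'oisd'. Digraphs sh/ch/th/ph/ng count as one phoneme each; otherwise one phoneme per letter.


Parsing 'oisd' greedily, digraphs first:
  'o' -> vowel phoneme (phonemes so far: 1)
  'i' -> vowel phoneme (phonemes so far: 2)
  's' -> consonant phoneme (phonemes so far: 3)
  'd' -> consonant phoneme (phonemes so far: 4)
Total phonemes: 4

4
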